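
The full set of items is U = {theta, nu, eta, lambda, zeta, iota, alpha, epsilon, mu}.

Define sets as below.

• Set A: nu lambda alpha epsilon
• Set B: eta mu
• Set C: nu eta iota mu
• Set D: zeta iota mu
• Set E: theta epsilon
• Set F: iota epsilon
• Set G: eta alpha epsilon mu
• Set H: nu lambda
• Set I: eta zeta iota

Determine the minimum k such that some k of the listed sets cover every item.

Take {E, G, H, I}. Their union is {theta, nu, eta, lambda, zeta, iota, alpha, epsilon, mu}, which is all 9 items.
No 3 of the 9 sets cover everything (all 84 combinations miss at least one item), so 4 is optimal.

4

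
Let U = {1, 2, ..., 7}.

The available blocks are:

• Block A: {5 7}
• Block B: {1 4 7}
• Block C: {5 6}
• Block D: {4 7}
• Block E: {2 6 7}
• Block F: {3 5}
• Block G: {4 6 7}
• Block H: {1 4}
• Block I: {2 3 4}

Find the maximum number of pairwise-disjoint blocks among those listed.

3

E, F, H are pairwise disjoint (E={2,6,7}; F={3,5}; H={1,4}).
Every remaining block overlaps one of these, and no 4 of the listed blocks are pairwise disjoint, so 3 is the maximum.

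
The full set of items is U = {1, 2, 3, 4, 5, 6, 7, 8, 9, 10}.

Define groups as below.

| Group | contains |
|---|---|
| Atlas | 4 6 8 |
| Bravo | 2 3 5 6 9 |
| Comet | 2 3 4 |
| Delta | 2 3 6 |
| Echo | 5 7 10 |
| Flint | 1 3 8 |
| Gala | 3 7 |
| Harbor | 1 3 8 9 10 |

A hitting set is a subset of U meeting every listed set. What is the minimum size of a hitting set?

The 3 items {3, 5, 8} hit every group.
No choice of 2 items meets every group, so 3 is the minimum.

3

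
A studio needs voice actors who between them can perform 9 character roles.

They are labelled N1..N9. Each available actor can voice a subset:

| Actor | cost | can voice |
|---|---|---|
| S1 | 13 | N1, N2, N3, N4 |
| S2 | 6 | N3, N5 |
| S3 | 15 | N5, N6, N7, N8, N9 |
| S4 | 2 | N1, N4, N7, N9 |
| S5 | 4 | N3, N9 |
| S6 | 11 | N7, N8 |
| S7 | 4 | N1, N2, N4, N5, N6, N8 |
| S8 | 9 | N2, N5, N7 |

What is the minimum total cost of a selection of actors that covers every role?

10

S4, S5, S7 together cover every role (S4 ∪ S5 ∪ S7 = {N1, N2, N3, N4, N5, N6, N7, N8, N9}); total cost 2 + 4 + 4 = 10.
No covering selection has total cost below 10.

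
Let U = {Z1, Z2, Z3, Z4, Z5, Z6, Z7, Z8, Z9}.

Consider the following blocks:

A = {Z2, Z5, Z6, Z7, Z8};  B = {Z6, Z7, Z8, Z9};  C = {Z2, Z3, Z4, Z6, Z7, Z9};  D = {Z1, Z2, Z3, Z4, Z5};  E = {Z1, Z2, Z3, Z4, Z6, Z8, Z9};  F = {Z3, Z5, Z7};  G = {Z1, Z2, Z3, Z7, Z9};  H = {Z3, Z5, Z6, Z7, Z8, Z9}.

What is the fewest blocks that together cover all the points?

D and H cover everything between them: the union {Z1, Z2, Z3, Z4, Z5, Z6, Z7, Z8, Z9} is all of U.
No single block has all 9 points (the largest, E, has 7), so 2 is optimal.

2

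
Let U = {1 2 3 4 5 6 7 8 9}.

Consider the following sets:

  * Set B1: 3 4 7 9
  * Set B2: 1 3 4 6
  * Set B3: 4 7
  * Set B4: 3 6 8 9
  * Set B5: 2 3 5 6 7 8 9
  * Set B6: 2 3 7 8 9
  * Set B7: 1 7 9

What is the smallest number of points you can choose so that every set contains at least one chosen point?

H = {6, 7} meets every set (each contains at least one member of H), and |H| = 2.
The sets B3, B4 are pairwise disjoint, so any hitting set needs a separate point for each — at least 2. Hence 2 is optimal.

2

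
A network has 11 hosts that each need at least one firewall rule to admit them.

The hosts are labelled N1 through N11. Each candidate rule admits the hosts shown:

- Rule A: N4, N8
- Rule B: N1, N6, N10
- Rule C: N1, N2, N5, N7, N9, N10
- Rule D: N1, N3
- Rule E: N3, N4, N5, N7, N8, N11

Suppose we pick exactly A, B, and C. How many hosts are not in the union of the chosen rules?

Union of A, B, C = {N1, N2, N4, N5, N6, N7, N8, N9, N10}.
Not covered: N3, N11 — 2 hosts.

2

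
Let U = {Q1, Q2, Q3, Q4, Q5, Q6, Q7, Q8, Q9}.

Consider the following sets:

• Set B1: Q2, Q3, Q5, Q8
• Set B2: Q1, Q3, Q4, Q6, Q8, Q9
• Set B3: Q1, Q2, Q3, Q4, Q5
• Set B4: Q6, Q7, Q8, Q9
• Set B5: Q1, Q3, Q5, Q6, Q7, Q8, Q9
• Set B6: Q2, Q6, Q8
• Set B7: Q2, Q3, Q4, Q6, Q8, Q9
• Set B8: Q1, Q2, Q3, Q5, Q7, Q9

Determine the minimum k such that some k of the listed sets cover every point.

2

Take {B5, B7}. Their union is {Q1, Q2, Q3, Q4, Q5, Q6, Q7, Q8, Q9}, which is all 9 points.
No single set has all 9 points (the largest, B5, has 7), so 2 is optimal.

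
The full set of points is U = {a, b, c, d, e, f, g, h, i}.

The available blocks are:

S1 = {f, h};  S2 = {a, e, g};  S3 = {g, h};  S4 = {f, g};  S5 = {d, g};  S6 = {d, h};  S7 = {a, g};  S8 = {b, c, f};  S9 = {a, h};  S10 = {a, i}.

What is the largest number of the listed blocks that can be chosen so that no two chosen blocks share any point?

S5, S8, S9 are pairwise disjoint (S5={d,g}; S8={b,c,f}; S9={a,h}).
Every remaining block overlaps one of these, and no 4 of the listed blocks are pairwise disjoint, so 3 is the maximum.

3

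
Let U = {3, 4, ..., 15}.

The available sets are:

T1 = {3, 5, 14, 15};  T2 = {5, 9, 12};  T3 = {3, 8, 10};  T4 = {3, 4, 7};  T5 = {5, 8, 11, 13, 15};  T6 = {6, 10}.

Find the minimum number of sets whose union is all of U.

5

Take {T1, T2, T4, T5, T6}. Their union is {3, 4, 5, 6, 7, 8, 9, 10, 11, 12, 13, 14, 15}, which is all 13 points.
No 4 of the 6 sets cover everything (all 15 combinations miss at least one point), so 5 is optimal.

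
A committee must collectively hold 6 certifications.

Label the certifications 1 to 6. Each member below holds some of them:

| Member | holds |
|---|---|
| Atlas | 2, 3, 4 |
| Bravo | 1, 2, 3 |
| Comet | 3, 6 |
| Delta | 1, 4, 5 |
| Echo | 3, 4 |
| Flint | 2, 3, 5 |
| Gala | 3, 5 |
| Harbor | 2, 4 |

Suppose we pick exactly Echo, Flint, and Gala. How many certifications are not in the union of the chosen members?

Union of Echo, Flint, Gala = {2, 3, 4, 5}.
Not covered: 1, 6 — 2 certifications.

2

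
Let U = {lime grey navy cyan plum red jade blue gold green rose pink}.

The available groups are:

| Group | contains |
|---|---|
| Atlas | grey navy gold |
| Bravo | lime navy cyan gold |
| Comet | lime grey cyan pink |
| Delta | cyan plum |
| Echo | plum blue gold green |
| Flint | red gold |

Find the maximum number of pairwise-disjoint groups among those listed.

Delta, Flint are pairwise disjoint (Delta={cyan,plum}; Flint={red,gold}).
Every remaining group overlaps one of these, and no 3 of the listed groups are pairwise disjoint, so 2 is the maximum.

2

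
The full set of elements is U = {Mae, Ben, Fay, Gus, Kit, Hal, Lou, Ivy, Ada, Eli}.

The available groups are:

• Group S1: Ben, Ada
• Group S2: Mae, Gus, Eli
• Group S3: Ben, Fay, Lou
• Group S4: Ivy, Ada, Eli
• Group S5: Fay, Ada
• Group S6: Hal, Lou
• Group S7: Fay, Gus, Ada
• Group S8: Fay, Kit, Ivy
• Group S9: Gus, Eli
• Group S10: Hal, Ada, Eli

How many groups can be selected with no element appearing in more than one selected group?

4

S1, S2, S6, S8 are pairwise disjoint (S1={Ben,Ada}; S2={Mae,Gus,Eli}; S6={Hal,Lou}; S8={Fay,Kit,Ivy}).
Every remaining group overlaps one of these, and no 5 of the listed groups are pairwise disjoint, so 4 is the maximum.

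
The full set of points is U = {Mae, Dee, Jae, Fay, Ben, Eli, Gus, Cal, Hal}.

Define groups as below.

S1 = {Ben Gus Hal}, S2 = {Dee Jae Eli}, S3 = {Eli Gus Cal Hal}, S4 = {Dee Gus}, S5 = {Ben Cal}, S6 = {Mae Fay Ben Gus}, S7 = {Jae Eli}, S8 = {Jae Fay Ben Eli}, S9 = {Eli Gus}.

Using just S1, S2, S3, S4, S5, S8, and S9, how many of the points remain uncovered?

Union of S1, S2, S3, S4, S5, S8, S9 = {Dee, Jae, Fay, Ben, Eli, Gus, Cal, Hal}.
Not covered: Mae — 1 point.

1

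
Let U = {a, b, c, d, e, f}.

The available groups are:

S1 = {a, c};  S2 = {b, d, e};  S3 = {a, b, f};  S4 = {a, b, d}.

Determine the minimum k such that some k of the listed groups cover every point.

S1, S2, and S3 cover everything between them: the union {a, b, c, d, e, f} is all of U.
Only S1 contains c, so S1 is forced; the remaining 4 points need at least 2 more groups (each remaining group adds at most 3) — so at least 3 groups are needed, and 3 is optimal.

3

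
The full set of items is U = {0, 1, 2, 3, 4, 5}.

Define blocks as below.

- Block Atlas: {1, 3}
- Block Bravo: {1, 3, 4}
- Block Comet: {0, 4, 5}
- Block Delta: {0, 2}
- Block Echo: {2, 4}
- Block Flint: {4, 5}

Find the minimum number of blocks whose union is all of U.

3

Bravo, Comet, and Delta cover everything between them: the union {0, 1, 2, 3, 4, 5} is all of U.
No 2 of the 6 blocks cover everything (all 15 combinations miss at least one item), so 3 is optimal.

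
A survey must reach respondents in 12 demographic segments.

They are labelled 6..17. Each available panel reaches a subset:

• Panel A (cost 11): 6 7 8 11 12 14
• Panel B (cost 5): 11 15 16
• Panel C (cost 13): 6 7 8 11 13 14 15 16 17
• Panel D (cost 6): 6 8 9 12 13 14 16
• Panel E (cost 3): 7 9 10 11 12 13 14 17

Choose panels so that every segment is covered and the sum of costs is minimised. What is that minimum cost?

14

B, D, E together cover every segment (B ∪ D ∪ E = {6, 7, 8, 9, 10, 11, 12, 13, 14, 15, 16, 17}); total cost 5 + 6 + 3 = 14.
No covering selection has total cost below 14.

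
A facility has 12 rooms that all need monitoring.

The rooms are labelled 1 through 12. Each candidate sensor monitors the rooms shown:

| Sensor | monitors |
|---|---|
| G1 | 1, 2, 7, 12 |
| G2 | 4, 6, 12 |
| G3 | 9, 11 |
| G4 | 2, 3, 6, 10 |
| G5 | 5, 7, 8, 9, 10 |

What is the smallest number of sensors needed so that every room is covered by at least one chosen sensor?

G1 and G2 and G3 and G4 and G5 together: G1 ∪ G2 ∪ G3 ∪ G4 ∪ G5 = {1, 2, 3, 4, 5, 6, 7, 8, 9, 10, 11, 12} — every room is covered.
No 4 of the 5 sensors cover everything (all 5 combinations miss at least one room), so 5 is optimal.

5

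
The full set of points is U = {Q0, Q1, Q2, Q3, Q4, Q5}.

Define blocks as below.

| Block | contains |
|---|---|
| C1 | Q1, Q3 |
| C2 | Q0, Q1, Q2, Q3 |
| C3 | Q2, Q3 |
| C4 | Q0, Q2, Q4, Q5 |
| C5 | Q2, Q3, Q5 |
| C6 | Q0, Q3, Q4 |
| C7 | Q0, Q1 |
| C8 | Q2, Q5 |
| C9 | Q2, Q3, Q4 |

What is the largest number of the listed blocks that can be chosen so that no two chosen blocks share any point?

2

C1, C4 are pairwise disjoint (C1={Q1,Q3}; C4={Q0,Q2,Q4,Q5}).
Every remaining block overlaps one of these, and no 3 of the listed blocks are pairwise disjoint, so 2 is the maximum.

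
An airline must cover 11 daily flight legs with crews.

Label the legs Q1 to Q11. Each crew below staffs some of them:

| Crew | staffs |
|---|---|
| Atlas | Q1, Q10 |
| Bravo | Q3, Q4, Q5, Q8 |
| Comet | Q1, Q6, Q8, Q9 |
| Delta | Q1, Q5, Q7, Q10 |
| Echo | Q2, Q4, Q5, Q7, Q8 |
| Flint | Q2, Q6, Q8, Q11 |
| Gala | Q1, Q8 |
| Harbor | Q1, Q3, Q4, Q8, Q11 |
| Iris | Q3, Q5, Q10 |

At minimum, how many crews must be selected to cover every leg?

4

Take {Comet, Echo, Harbor, Iris}. Their union is {Q1, Q2, Q3, Q4, Q5, Q6, Q7, Q8, Q9, Q10, Q11}, which is all 11 legs.
No 3 of the 9 crews cover everything (all 84 combinations miss at least one leg), so 4 is optimal.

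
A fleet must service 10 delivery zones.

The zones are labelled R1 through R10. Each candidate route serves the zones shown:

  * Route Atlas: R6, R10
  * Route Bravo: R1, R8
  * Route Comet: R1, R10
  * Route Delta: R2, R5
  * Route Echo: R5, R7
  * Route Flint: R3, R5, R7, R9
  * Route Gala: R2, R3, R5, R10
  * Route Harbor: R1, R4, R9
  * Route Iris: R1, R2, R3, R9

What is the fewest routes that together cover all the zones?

5

Atlas and Bravo and Echo and Gala and Harbor together: Atlas ∪ Bravo ∪ Echo ∪ Gala ∪ Harbor = {R1, R2, R3, R4, R5, R6, R7, R8, R9, R10} — every zone is covered.
No 4 of the 9 routes cover everything (all 126 combinations miss at least one zone), so 5 is optimal.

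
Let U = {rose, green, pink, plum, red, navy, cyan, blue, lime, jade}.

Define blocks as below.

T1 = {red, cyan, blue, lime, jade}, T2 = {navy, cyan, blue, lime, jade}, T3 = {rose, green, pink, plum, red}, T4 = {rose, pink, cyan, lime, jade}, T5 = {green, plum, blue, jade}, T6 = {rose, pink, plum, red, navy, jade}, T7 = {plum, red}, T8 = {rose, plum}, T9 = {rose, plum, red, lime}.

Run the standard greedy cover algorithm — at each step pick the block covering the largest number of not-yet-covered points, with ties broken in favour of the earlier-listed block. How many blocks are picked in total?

Greedy: pick T6 (covers 6 new) → pick T1 (covers 3 new) → pick T3 (covers 1 new). Total picks: 3.
(The true minimum cover uses only 2 blocks, so greedy is not optimal here.)

3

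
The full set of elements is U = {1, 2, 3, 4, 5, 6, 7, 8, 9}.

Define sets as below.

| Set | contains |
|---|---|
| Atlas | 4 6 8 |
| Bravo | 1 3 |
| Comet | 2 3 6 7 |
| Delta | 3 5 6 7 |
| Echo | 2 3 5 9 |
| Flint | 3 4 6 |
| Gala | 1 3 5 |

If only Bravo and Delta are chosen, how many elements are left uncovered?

Union of Bravo, Delta = {1, 3, 5, 6, 7}.
Not covered: 2, 4, 8, 9 — 4 elements.

4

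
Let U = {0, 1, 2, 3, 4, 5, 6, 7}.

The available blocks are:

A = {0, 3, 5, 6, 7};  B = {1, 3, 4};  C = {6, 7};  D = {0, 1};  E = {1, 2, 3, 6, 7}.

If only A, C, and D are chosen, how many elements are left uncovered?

Union of A, C, D = {0, 1, 3, 5, 6, 7}.
Not covered: 2, 4 — 2 elements.

2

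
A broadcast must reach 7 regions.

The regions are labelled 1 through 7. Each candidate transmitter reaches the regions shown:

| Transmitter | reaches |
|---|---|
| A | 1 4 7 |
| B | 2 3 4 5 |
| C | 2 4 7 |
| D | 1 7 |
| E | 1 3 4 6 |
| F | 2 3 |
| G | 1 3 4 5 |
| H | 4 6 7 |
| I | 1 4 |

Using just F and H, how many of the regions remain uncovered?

Union of F, H = {2, 3, 4, 6, 7}.
Not covered: 1, 5 — 2 regions.

2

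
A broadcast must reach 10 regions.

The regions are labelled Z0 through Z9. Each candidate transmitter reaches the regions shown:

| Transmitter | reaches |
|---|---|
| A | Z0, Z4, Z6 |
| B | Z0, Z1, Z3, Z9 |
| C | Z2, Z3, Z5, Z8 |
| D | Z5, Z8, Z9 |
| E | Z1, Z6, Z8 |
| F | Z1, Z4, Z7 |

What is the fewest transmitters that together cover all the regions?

4

B and C and E and F together: B ∪ C ∪ E ∪ F = {Z0, Z1, Z2, Z3, Z4, Z5, Z6, Z7, Z8, Z9} — every region is covered.
No 3 of the 6 transmitters cover everything (all 20 combinations miss at least one region), so 4 is optimal.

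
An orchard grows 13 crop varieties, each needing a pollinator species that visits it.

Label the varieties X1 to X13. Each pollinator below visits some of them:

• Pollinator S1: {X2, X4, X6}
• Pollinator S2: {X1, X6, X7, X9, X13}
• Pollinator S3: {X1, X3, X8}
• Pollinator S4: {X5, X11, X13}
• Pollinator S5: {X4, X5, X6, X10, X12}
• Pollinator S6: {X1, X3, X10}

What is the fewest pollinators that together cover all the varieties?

5

S1 and S2 and S3 and S4 and S5 together: S1 ∪ S2 ∪ S3 ∪ S4 ∪ S5 = {X1, X2, X3, X4, X5, X6, X7, X8, X9, X10, X11, X12, X13} — every variety is covered.
No 4 of the 6 pollinators cover everything (all 15 combinations miss at least one variety), so 5 is optimal.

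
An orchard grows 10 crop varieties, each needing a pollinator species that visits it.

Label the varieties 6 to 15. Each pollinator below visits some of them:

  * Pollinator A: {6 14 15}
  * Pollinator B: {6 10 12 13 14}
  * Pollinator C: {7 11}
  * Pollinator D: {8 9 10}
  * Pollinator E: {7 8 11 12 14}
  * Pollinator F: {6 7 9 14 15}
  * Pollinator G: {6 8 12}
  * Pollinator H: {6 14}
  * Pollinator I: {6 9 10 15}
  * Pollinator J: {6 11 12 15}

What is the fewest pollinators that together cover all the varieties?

3

Take {B, E, F}. Their union is {6, 7, 8, 9, 10, 11, 12, 13, 14, 15}, which is all 10 varieties.
Only B contains 13, so B is forced; the remaining 5 varieties need at least 2 more pollinators (each remaining pollinator adds at most 3) — so at least 3 pollinators are needed, and 3 is optimal.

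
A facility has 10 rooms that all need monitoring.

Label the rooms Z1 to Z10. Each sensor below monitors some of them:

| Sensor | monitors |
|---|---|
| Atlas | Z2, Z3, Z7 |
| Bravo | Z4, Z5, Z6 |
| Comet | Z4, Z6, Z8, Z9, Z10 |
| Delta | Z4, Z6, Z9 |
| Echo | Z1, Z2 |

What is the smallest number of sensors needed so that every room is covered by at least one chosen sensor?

Atlas and Bravo and Comet and Echo together: Atlas ∪ Bravo ∪ Comet ∪ Echo = {Z1, Z2, Z3, Z4, Z5, Z6, Z7, Z8, Z9, Z10} — every room is covered.
Only Bravo contains Z5, so Bravo is forced; the remaining 7 rooms need at least 3 more sensors (each remaining sensor adds at most 3) — so at least 4 sensors are needed, and 4 is optimal.

4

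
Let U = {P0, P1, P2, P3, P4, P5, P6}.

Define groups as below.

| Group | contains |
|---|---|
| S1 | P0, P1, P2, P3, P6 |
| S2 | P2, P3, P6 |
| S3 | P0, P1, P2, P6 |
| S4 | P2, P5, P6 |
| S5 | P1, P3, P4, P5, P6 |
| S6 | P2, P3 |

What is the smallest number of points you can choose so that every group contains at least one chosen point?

2

Take H = {P1, P2}. Each listed group contains at least one of these, so H is a hitting set of size 2.
No single point lies in every group, so at least 2 are needed and 2 is optimal.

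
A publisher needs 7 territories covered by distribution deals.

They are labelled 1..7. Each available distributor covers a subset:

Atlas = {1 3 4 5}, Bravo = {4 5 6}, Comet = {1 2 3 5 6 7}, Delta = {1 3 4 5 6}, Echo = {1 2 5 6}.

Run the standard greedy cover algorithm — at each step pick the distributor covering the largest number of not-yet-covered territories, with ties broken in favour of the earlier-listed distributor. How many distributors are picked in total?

Greedy: pick Comet (covers 6 new) → pick Atlas (covers 1 new). Total picks: 2.

2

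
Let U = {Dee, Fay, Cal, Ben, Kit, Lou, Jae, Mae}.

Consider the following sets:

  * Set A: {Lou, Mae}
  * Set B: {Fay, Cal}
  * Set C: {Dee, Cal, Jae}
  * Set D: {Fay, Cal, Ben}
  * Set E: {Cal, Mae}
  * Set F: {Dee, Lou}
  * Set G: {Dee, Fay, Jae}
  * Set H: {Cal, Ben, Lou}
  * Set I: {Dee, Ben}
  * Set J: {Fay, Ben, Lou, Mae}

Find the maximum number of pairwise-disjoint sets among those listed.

A, B, I are pairwise disjoint (A={Lou,Mae}; B={Fay,Cal}; I={Dee,Ben}).
Every remaining set overlaps one of these, and no 4 of the listed sets are pairwise disjoint, so 3 is the maximum.

3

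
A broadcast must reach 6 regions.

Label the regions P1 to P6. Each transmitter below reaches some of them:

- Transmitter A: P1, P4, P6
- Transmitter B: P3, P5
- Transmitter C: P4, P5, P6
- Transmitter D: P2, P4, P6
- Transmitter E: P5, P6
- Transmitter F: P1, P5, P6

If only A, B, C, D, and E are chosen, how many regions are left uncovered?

Union of A, B, C, D, E = {P1, P2, P3, P4, P5, P6} — that's every region, so 0 are uncovered.

0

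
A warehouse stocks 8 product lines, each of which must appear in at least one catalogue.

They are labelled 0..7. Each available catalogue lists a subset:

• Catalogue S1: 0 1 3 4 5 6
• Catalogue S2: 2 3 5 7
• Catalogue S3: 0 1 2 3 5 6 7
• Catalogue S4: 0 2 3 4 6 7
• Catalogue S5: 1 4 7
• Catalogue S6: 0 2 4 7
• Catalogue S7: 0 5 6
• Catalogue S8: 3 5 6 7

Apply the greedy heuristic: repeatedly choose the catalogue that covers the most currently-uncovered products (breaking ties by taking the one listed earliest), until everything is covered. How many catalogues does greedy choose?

Greedy: pick S3 (covers 7 new) → pick S1 (covers 1 new). Total picks: 2.

2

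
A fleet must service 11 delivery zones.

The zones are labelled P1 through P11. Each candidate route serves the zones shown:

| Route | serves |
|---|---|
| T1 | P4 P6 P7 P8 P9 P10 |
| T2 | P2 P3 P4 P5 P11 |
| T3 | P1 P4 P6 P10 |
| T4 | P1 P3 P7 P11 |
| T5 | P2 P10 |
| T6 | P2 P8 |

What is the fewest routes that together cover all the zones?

T1 and T2 and T4 together: T1 ∪ T2 ∪ T4 = {P1, P2, P3, P4, P5, P6, P7, P8, P9, P10, P11} — every zone is covered.
Only T2 contains P5, so T2 is forced; the remaining 6 zones need at least 2 more routes (each remaining route adds at most 5) — so at least 3 routes are needed, and 3 is optimal.

3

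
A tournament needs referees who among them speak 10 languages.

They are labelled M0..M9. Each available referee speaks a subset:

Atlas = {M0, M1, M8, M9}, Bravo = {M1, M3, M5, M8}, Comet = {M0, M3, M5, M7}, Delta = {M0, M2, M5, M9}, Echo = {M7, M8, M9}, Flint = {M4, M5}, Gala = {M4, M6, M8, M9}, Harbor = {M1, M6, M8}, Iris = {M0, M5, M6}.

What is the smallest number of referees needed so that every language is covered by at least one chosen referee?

4

Atlas and Comet and Delta and Gala together: Atlas ∪ Comet ∪ Delta ∪ Gala = {M0, M1, M2, M3, M4, M5, M6, M7, M8, M9} — every language is covered.
No 3 of the 9 referees cover everything (all 84 combinations miss at least one language), so 4 is optimal.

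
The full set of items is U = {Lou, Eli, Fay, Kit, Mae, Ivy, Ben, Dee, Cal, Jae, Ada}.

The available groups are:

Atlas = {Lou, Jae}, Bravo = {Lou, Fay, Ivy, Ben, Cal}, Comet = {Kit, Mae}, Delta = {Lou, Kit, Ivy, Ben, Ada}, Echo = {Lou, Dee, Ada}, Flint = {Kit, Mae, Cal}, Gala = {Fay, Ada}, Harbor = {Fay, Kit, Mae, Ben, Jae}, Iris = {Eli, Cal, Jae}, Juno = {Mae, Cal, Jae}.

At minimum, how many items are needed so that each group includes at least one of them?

4

Take H = {Lou, Kit, Cal, Ada}. Each listed group contains at least one of these, so H is a hitting set of size 4.
No choice of 3 items meets every group, so 4 is the minimum.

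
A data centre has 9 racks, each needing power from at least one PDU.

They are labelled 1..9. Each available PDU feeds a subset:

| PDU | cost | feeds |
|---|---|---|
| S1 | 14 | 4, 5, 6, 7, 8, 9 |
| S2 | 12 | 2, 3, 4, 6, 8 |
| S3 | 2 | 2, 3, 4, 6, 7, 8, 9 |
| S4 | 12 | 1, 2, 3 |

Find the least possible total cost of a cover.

26

S1, S4 together cover every rack (S1 ∪ S4 = {1, 2, 3, 4, 5, 6, 7, 8, 9}); total cost 14 + 12 = 26.
The greedy pick S3, S4, S1 costs 28; no covering selection beats 26.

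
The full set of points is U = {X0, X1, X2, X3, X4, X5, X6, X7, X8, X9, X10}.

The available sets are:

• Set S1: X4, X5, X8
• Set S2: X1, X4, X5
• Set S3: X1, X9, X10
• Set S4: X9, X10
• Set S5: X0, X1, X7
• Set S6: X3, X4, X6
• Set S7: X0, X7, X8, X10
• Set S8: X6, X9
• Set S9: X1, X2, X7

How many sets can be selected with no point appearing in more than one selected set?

S1, S4, S9 are pairwise disjoint (S1={X4,X5,X8}; S4={X9,X10}; S9={X1,X2,X7}).
Every remaining set overlaps one of these, and no 4 of the listed sets are pairwise disjoint, so 3 is the maximum.

3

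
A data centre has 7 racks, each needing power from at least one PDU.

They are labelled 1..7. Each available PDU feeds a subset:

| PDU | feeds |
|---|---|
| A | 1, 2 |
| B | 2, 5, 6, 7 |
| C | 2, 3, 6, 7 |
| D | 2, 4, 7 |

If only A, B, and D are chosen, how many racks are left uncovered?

Union of A, B, D = {1, 2, 4, 5, 6, 7}.
Not covered: 3 — 1 rack.

1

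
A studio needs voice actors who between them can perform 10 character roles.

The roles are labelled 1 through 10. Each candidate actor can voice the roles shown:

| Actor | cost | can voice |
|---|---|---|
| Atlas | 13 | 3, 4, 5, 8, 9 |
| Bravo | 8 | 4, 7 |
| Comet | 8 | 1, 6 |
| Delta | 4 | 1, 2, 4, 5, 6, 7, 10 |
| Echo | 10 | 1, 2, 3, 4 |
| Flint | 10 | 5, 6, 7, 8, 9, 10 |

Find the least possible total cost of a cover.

Atlas, Delta together cover every role (Atlas ∪ Delta = {1, 2, 3, 4, 5, 6, 7, 8, 9, 10}); total cost 13 + 4 = 17.
No covering selection has total cost below 17.

17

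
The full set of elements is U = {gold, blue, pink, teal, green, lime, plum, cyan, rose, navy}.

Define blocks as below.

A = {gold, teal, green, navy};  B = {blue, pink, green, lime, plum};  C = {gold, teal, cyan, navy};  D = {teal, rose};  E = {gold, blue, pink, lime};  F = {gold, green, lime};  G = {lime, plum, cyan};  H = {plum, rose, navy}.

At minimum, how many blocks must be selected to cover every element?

3

B, C, and D cover everything between them: the union {gold, blue, pink, teal, green, lime, plum, cyan, rose, navy} is all of U.
No 2 of the 8 blocks cover everything (all 28 combinations miss at least one element), so 3 is optimal.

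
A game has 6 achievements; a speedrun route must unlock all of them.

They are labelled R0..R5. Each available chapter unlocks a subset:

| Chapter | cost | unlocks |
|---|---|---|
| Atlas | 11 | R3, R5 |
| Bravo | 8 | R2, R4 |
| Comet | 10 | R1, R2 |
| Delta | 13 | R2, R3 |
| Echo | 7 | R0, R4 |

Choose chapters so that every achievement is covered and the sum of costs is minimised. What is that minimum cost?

Atlas, Comet, Echo together cover every achievement (Atlas ∪ Comet ∪ Echo = {R0, R1, R2, R3, R4, R5}); total cost 11 + 10 + 7 = 28.
No covering selection has total cost below 28.

28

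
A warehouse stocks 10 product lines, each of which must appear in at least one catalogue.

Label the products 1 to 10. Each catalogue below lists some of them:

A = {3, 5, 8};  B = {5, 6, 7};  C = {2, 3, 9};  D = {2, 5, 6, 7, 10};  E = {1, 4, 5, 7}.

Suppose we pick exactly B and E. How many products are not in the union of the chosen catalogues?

5

Union of B, E = {1, 4, 5, 6, 7}.
Not covered: 2, 3, 8, 9, 10 — 5 products.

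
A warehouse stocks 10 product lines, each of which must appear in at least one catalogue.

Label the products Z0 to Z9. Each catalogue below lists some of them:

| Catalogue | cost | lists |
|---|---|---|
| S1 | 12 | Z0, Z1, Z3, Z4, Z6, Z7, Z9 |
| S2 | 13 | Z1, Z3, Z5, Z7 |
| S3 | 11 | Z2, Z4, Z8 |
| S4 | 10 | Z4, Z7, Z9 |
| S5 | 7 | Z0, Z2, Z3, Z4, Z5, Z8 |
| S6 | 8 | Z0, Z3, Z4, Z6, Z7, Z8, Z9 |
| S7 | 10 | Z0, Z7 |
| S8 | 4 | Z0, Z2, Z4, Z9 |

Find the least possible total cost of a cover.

S1, S5 together cover every product (S1 ∪ S5 = {Z0, Z1, Z2, Z3, Z4, Z5, Z6, Z7, Z8, Z9}); total cost 12 + 7 = 19.
The greedy pick S8, S6, S2 costs 25; no covering selection beats 19.

19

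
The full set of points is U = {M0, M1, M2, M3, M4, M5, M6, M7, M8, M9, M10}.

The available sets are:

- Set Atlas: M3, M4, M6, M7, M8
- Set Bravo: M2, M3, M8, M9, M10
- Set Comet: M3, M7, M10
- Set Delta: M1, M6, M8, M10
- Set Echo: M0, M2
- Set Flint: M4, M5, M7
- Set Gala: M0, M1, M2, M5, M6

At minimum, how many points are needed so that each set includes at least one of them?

3

The 3 points {M2, M7, M10} hit every set.
The sets Delta, Echo, Flint are pairwise disjoint, so any hitting set needs a separate point for each — at least 3. Hence 3 is optimal.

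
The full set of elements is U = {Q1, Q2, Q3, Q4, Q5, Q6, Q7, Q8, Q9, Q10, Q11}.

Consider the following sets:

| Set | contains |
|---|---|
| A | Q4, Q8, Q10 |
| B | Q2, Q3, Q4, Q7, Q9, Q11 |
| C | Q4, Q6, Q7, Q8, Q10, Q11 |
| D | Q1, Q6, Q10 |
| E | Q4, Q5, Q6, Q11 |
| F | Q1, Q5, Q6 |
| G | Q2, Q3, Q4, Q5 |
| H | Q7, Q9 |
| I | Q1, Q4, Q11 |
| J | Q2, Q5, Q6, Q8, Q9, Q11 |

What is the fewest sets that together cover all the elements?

3

B, C, and F cover everything between them: the union {Q1, Q2, Q3, Q4, Q5, Q6, Q7, Q8, Q9, Q10, Q11} is all of U.
No 2 of the 10 sets cover everything (all 45 combinations miss at least one element), so 3 is optimal.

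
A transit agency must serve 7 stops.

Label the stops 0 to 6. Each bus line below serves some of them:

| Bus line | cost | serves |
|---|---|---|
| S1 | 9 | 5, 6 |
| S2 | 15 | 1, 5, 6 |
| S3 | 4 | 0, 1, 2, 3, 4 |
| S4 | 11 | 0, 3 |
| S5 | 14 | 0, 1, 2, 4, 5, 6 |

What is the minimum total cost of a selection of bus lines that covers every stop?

S1, S3 together cover every stop (S1 ∪ S3 = {0, 1, 2, 3, 4, 5, 6}); total cost 9 + 4 = 13.
No covering selection has total cost below 13.

13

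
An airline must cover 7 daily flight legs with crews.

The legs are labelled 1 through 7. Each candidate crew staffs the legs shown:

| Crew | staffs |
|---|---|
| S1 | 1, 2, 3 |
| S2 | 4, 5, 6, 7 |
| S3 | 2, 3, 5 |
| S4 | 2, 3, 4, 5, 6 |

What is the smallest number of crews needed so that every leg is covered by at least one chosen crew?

Take {S1, S2}. Their union is {1, 2, 3, 4, 5, 6, 7}, which is all 7 legs.
No single crew has all 7 legs (the largest, S4, has 5), so 2 is optimal.

2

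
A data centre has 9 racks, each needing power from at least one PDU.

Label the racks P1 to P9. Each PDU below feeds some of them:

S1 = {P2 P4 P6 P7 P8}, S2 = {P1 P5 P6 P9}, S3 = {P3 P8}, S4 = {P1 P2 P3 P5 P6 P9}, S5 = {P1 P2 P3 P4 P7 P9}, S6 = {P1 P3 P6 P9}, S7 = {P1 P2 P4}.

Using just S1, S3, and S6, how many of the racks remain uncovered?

Union of S1, S3, S6 = {P1, P2, P3, P4, P6, P7, P8, P9}.
Not covered: P5 — 1 rack.

1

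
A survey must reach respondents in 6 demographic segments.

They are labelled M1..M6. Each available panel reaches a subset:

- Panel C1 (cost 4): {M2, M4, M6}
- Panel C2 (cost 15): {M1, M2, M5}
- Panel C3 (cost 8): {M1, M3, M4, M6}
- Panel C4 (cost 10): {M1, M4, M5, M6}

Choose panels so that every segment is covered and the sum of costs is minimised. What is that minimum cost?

C1, C3, C4 together cover every segment (C1 ∪ C3 ∪ C4 = {M1, M2, M3, M4, M5, M6}); total cost 4 + 8 + 10 = 22.
No covering selection has total cost below 22.

22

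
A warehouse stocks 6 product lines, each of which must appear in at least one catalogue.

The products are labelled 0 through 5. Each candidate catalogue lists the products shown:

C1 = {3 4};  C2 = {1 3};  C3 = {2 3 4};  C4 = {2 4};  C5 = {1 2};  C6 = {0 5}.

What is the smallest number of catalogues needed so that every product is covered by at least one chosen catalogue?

3

Take {C3, C5, C6}. Their union is {0, 1, 2, 3, 4, 5}, which is all 6 products.
Only C6 contains 0, so C6 is forced; the remaining 4 products need at least 2 more catalogues (each remaining catalogue adds at most 3) — so at least 3 catalogues are needed, and 3 is optimal.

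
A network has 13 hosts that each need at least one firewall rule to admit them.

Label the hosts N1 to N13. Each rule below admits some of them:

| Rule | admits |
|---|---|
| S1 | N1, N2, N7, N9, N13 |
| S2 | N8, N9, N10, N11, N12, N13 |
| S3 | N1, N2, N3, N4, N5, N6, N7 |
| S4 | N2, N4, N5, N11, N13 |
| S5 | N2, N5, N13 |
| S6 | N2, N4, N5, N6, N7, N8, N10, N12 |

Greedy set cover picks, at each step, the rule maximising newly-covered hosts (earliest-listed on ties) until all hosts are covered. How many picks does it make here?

4

Greedy: pick S6 (covers 8 new) → pick S1 (covers 3 new) → pick S2 (covers 1 new) → pick S3 (covers 1 new). Total picks: 4.
(The true minimum cover uses only 2 rules, so greedy is not optimal here.)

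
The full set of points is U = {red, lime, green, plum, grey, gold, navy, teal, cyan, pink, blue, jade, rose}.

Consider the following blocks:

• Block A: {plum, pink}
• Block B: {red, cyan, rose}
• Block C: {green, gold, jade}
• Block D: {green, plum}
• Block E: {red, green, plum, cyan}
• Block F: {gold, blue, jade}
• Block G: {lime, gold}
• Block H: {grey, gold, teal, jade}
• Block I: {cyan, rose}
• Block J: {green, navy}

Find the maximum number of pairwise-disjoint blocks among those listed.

4

A, F, I, J are pairwise disjoint (A={plum,pink}; F={gold,blue,jade}; I={cyan,rose}; J={green,navy}).
Every remaining block overlaps one of these, and no 5 of the listed blocks are pairwise disjoint, so 4 is the maximum.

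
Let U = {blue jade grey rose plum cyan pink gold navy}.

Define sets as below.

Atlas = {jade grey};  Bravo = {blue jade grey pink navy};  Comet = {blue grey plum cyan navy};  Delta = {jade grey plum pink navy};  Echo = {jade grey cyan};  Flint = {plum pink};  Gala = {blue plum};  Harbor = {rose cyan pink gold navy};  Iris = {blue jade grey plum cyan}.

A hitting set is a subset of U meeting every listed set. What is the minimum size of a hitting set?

The 3 items {jade, plum, gold} hit every set.
The sets Atlas, Gala, Harbor are pairwise disjoint, so any hitting set needs a separate item for each — at least 3. Hence 3 is optimal.

3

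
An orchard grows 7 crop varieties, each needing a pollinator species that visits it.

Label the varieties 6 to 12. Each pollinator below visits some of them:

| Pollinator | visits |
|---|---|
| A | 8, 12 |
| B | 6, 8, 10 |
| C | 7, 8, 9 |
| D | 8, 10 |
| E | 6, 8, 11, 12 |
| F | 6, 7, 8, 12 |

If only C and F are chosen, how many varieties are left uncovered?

Union of C, F = {6, 7, 8, 9, 12}.
Not covered: 10, 11 — 2 varieties.

2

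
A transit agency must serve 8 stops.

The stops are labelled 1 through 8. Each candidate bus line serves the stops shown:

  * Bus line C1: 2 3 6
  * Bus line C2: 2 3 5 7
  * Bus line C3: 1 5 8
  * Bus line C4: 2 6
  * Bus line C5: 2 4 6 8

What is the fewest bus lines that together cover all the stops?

C2 and C3 and C5 together: C2 ∪ C3 ∪ C5 = {1, 2, 3, 4, 5, 6, 7, 8} — every stop is covered.
Only C3 contains 1, so C3 is forced; the remaining 5 stops need at least 2 more bus lines (each remaining bus line adds at most 3) — so at least 3 bus lines are needed, and 3 is optimal.

3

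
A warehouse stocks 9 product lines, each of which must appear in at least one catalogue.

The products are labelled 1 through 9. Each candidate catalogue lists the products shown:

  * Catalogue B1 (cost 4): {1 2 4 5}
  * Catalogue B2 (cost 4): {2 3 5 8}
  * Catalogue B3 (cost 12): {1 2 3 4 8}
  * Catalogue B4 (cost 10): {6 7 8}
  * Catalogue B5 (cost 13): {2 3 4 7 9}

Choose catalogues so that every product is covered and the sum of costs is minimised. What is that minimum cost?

B1, B4, B5 together cover every product (B1 ∪ B4 ∪ B5 = {1, 2, 3, 4, 5, 6, 7, 8, 9}); total cost 4 + 10 + 13 = 27.
The greedy pick B1, B2, B4, B5 costs 31; no covering selection beats 27.

27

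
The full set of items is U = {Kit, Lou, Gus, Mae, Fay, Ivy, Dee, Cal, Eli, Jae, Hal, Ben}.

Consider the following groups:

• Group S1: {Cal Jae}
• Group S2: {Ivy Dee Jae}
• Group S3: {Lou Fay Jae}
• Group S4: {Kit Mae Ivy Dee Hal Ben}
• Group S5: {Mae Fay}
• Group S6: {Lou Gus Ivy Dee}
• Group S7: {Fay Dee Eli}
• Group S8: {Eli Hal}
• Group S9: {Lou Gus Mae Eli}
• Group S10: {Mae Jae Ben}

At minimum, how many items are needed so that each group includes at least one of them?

4

Take H = {Fay, Ivy, Eli, Jae}. Each listed group contains at least one of these, so H is a hitting set of size 4.
The groups S1, S5, S6, S8 are pairwise disjoint, so any hitting set needs a separate item for each — at least 4. Hence 4 is optimal.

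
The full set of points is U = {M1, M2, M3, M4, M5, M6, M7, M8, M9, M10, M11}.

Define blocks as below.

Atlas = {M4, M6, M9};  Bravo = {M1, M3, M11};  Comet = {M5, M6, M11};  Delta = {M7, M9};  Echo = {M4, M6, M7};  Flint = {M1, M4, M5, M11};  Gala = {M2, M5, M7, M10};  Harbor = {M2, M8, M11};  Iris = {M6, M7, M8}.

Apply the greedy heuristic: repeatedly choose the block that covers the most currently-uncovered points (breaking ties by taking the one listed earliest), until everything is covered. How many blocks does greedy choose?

Greedy: pick Flint (covers 4 new) → pick Gala (covers 3 new) → pick Atlas (covers 2 new) → pick Bravo (covers 1 new) → pick Harbor (covers 1 new). Total picks: 5.
(The true minimum cover uses only 4 blocks, so greedy is not optimal here.)

5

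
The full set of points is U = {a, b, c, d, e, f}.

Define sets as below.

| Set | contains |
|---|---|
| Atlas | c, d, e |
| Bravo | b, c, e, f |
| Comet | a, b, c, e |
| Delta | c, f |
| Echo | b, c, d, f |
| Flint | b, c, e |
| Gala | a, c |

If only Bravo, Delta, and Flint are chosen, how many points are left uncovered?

Union of Bravo, Delta, Flint = {b, c, e, f}.
Not covered: a, d — 2 points.

2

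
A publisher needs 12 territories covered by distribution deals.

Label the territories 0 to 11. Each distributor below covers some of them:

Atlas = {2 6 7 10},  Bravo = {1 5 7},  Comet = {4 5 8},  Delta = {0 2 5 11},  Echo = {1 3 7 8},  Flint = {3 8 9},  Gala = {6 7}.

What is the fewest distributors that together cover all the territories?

Atlas and Comet and Delta and Echo and Flint together: Atlas ∪ Comet ∪ Delta ∪ Echo ∪ Flint = {0, 1, 2, 3, 4, 5, 6, 7, 8, 9, 10, 11} — every territory is covered.
No 4 of the 7 distributors cover everything (all 35 combinations miss at least one territory), so 5 is optimal.

5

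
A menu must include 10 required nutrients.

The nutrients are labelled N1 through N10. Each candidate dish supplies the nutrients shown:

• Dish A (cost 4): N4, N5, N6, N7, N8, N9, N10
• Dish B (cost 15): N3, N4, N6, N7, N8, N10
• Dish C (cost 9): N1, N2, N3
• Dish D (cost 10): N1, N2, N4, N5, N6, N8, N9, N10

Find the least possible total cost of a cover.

A, C together cover every nutrient (A ∪ C = {N1, N2, N3, N4, N5, N6, N7, N8, N9, N10}); total cost 4 + 9 = 13.
No covering selection has total cost below 13.

13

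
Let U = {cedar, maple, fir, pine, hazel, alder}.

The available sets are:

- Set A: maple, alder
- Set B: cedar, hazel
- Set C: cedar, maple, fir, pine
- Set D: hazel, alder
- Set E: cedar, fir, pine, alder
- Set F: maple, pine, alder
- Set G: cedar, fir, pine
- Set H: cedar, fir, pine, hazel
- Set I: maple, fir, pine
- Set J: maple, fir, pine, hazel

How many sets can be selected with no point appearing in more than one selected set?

C, D are pairwise disjoint (C={cedar,maple,fir,pine}; D={hazel,alder}).
Every remaining set overlaps one of these, and no 3 of the listed sets are pairwise disjoint, so 2 is the maximum.

2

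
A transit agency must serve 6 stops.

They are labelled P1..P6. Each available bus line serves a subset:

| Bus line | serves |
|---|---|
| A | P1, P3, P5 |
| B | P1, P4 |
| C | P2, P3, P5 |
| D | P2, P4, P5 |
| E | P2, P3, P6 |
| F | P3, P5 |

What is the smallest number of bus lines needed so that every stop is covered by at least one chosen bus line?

3

Take {A, B, E}. Their union is {P1, P2, P3, P4, P5, P6}, which is all 6 stops.
Only E contains P6, so E is forced; the remaining 3 stops need at least 2 more bus lines (each remaining bus line adds at most 2) — so at least 3 bus lines are needed, and 3 is optimal.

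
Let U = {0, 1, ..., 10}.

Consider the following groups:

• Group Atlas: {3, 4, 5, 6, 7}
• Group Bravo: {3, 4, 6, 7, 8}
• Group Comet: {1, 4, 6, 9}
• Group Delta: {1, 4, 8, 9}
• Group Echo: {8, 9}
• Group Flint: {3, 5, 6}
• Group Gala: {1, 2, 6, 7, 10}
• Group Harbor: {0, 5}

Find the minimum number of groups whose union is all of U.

4

Bravo, Comet, Gala, and Harbor cover everything between them: the union {0, 1, 2, 3, 4, 5, 6, 7, 8, 9, 10} is all of U.
No 3 of the 8 groups cover everything (all 56 combinations miss at least one point), so 4 is optimal.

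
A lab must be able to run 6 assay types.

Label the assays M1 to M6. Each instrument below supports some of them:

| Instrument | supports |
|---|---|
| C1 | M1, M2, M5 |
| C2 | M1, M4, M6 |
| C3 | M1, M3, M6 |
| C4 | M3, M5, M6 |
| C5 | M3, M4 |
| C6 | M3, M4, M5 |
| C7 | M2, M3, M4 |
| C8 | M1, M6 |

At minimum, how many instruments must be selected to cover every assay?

C1 and C4 and C5 together: C1 ∪ C4 ∪ C5 = {M1, M2, M3, M4, M5, M6} — every assay is covered.
No 2 of the 8 instruments cover everything (all 28 combinations miss at least one assay), so 3 is optimal.

3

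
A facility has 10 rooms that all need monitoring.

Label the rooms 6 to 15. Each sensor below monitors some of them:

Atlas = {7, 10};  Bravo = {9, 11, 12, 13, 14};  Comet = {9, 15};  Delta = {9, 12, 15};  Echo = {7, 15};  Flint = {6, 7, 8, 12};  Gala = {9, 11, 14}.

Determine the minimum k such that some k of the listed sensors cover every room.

Take {Atlas, Bravo, Comet, Flint}. Their union is {6, 7, 8, 9, 10, 11, 12, 13, 14, 15}, which is all 10 rooms.
No 3 of the 7 sensors cover everything (all 35 combinations miss at least one room), so 4 is optimal.

4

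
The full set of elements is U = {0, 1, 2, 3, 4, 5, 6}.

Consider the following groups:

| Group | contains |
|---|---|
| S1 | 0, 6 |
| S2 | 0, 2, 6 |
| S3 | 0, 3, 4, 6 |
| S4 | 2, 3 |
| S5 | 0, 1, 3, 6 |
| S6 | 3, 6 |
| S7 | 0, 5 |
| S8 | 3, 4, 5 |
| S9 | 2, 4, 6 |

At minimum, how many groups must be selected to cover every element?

3

Take {S2, S5, S8}. Their union is {0, 1, 2, 3, 4, 5, 6}, which is all 7 elements.
Only S5 contains 1, so S5 is forced; the remaining 3 elements need at least 2 more groups (each remaining group adds at most 2) — so at least 3 groups are needed, and 3 is optimal.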